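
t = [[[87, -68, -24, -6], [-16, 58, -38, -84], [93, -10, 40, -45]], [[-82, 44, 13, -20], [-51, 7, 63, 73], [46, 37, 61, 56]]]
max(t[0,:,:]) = 93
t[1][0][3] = -20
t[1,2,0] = 46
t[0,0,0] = 87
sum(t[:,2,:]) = 278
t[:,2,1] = [-10, 37]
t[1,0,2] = 13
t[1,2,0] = 46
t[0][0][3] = -6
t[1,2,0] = 46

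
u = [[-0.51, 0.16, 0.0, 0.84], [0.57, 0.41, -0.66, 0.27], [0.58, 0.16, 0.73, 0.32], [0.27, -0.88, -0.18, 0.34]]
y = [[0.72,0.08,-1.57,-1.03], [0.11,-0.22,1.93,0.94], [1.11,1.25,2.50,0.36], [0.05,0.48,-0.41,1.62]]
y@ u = [[-1.51, 0.8, -1.01, -0.23],[1.19, -0.59, 1.38, 0.97],[1.69, 0.77, 0.94, 2.19],[0.45, -1.29, -0.91, 0.59]]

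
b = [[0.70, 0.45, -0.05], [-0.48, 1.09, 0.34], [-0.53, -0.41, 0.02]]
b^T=[[0.7, -0.48, -0.53], [0.45, 1.09, -0.41], [-0.05, 0.34, 0.02]]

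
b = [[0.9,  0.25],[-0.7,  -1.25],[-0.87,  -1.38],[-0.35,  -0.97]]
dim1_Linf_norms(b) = [0.9, 1.25, 1.38, 0.97]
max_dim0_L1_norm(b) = 3.85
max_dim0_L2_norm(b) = 2.11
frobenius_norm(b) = 2.58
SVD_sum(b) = [[0.39,0.59], [-0.78,-1.19], [-0.89,-1.36], [-0.55,-0.84]] + [[0.51, -0.34],[0.08, -0.06],[0.02, -0.02],[0.2, -0.13]]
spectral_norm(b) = 2.49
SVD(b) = [[-0.28, -0.92],  [0.57, -0.15],  [0.65, -0.04],  [0.4, -0.36]] @ diag([2.4905277222407642, 0.6685593950803682]) @ [[-0.55, -0.84], [-0.84, 0.55]]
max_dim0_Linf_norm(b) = 1.38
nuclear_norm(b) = 3.16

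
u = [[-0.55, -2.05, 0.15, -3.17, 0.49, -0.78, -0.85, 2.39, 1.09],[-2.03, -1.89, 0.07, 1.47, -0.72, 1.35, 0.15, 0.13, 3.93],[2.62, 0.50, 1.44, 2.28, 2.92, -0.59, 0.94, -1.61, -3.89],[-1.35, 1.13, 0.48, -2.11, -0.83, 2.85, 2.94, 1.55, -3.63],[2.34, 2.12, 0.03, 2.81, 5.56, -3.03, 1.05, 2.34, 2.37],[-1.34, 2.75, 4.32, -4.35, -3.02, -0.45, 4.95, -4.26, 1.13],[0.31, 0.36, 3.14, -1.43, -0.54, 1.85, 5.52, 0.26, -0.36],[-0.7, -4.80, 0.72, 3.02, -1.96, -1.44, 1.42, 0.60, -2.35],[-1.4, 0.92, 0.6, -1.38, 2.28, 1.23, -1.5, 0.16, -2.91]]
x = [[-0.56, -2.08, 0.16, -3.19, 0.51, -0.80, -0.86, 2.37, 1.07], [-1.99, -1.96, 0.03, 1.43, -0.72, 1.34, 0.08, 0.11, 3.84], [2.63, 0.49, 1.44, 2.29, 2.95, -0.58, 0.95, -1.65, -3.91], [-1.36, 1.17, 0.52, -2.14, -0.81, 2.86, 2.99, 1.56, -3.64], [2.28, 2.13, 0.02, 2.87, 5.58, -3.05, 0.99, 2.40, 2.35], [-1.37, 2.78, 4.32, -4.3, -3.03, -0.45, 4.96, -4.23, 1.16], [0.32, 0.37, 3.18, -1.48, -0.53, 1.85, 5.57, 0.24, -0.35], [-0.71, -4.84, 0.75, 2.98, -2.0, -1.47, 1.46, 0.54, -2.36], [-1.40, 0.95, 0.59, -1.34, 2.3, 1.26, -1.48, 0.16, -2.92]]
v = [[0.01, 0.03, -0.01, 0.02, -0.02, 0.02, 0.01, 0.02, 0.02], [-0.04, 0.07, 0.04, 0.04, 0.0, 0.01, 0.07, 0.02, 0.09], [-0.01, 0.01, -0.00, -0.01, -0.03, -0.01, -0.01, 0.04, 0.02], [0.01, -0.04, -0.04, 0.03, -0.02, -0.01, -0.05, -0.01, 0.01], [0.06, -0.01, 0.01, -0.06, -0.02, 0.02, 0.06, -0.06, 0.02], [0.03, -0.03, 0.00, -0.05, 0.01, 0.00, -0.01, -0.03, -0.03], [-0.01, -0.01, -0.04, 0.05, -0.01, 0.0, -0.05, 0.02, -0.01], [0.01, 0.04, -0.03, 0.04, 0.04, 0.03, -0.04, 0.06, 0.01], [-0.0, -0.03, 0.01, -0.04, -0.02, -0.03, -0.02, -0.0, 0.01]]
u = x + v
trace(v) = 0.11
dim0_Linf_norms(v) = [0.06, 0.07, 0.04, 0.06, 0.04, 0.03, 0.07, 0.06, 0.09]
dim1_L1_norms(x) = [11.6, 11.5, 16.89, 17.05, 21.67, 26.6, 13.89, 17.11, 12.4]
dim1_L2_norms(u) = [4.8, 5.26, 6.47, 6.39, 8.38, 10.01, 6.82, 6.85, 4.75]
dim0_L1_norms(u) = [12.64, 16.52, 10.95, 22.02, 18.32, 13.57, 19.32, 13.3, 21.66]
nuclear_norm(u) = 52.31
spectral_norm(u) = 12.33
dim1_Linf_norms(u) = [3.17, 3.93, 3.89, 3.63, 5.56, 4.95, 5.52, 4.8, 2.91]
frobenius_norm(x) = 20.55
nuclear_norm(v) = 0.63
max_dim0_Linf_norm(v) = 0.09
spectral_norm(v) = 0.19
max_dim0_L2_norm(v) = 0.13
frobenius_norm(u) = 20.49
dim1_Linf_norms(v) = [0.03, 0.09, 0.04, 0.05, 0.06, 0.05, 0.05, 0.06, 0.04]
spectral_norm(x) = 12.39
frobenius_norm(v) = 0.29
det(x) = -331085.79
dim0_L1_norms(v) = [0.18, 0.27, 0.18, 0.34, 0.17, 0.13, 0.32, 0.26, 0.22]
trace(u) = 5.21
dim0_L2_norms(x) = [4.76, 6.82, 5.66, 7.85, 7.75, 5.26, 8.46, 5.9, 8.09]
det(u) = -306571.62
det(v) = 0.00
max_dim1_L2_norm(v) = 0.15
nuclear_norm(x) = 52.50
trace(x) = 5.10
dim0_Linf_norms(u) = [2.62, 4.8, 4.32, 4.35, 5.56, 3.03, 5.52, 4.26, 3.93]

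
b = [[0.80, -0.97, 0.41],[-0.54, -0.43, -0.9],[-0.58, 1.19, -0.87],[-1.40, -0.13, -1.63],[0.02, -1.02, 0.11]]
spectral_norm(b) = 2.82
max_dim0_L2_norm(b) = 2.1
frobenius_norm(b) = 3.35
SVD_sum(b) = [[0.68, -0.34, 0.79],[-0.53, 0.26, -0.61],[-0.84, 0.42, -0.97],[-1.24, 0.62, -1.44],[0.25, -0.13, 0.29]] + [[-0.10, -0.65, -0.19], [-0.11, -0.7, -0.21], [0.12, 0.76, 0.22], [-0.12, -0.75, -0.22], [-0.14, -0.89, -0.26]] + [[0.22, 0.02, -0.19], [0.1, 0.01, -0.08], [0.14, 0.01, -0.12], [-0.04, -0.00, 0.03], [-0.09, -0.01, 0.08]]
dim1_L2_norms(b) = [1.32, 1.13, 1.58, 2.15, 1.03]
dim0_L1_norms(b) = [3.34, 3.74, 3.92]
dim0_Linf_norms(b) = [1.4, 1.19, 1.63]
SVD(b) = [[-0.39,0.39,-0.75], [0.3,0.42,-0.33], [0.48,-0.45,-0.47], [0.71,0.45,0.12], [-0.15,0.53,0.31]] @ diag([2.8160101827442667, 1.774559583221119, 0.39067241555898063]) @ [[-0.62, 0.31, -0.72], [-0.15, -0.95, -0.28], [-0.77, -0.06, 0.64]]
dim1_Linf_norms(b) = [0.97, 0.9, 1.19, 1.63, 1.02]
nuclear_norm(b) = 4.98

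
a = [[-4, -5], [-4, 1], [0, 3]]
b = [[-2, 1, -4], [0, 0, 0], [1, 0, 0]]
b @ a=[[4, -1], [0, 0], [-4, -5]]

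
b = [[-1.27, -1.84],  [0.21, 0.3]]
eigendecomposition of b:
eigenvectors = [[-0.99, 0.82],[0.16, -0.57]]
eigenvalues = [-0.96, -0.01]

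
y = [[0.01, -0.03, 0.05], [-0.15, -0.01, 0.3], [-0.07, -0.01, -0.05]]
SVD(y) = [[0.12,-0.34,0.93], [0.99,0.08,-0.10], [-0.04,0.94,0.34]] @ diag([0.33841859576949396, 0.09025383668194505, 0.030448300471334115]) @ [[-0.43, -0.04, 0.90], [-0.9, -0.0, -0.43], [0.02, -1.0, -0.03]]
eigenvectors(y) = [[(-0.33+0j), 0.27+0.10j, (0.27-0.1j)], [0.94+0.00j, (0.9+0j), 0.90-0.00j], [(0.11+0j), -0.03+0.32j, (-0.03-0.32j)]]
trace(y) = -0.05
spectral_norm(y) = 0.34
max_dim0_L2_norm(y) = 0.31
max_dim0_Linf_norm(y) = 0.3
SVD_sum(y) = [[-0.02, -0.00, 0.04],[-0.14, -0.01, 0.30],[0.01, 0.00, -0.01]] + [[0.03, 0.00, 0.01], [-0.01, -0.00, -0.00], [-0.08, -0.00, -0.04]] + [[0.0, -0.03, -0.0], [-0.0, 0.00, 0.0], [0.00, -0.01, -0.00]]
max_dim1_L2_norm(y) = 0.34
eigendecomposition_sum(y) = [[0.04+0.00j, -0.01+0.00j, (-0.01+0j)],[(-0.11+0j), (0.03-0j), (0.04+0j)],[-0.01+0.00j, 0.00-0.00j, 0.00+0.00j]] + [[-0.01+0.02j, (-0.01+0j), 0.03+0.03j], [(-0.02+0.08j), -0.02+0.02j, 0.13+0.06j], [-0.03-0.01j, -0.01-0.01j, -0.03+0.04j]] + [[(-0.01-0.02j), (-0.01-0j), (0.03-0.03j)], [-0.02-0.08j, -0.02-0.02j, (0.13-0.06j)], [-0.03+0.01j, -0.01+0.01j, -0.03-0.04j]]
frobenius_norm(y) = 0.35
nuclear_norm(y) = 0.46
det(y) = 0.00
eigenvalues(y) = [(0.08+0j), (-0.06+0.09j), (-0.06-0.09j)]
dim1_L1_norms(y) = [0.09, 0.46, 0.13]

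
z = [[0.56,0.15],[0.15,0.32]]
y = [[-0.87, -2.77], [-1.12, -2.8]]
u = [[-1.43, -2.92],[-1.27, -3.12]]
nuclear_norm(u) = 4.84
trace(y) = -3.67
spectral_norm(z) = 0.63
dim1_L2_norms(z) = [0.58, 0.35]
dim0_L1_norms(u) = [2.7, 6.04]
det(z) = 0.16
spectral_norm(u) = 4.68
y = z + u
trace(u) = -4.55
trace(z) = 0.88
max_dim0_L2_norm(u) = 4.27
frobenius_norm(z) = 0.68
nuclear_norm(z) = 0.88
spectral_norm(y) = 4.18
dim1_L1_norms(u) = [4.35, 4.39]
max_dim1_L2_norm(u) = 3.37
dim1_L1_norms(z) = [0.71, 0.47]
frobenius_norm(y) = 4.19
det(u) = 0.75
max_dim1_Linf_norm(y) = 2.8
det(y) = -0.67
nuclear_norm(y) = 4.34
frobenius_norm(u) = 4.68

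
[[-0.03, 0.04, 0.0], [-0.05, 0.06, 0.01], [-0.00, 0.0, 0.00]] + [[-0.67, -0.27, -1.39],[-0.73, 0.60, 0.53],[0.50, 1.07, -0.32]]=[[-0.7, -0.23, -1.39],  [-0.78, 0.66, 0.54],  [0.5, 1.07, -0.32]]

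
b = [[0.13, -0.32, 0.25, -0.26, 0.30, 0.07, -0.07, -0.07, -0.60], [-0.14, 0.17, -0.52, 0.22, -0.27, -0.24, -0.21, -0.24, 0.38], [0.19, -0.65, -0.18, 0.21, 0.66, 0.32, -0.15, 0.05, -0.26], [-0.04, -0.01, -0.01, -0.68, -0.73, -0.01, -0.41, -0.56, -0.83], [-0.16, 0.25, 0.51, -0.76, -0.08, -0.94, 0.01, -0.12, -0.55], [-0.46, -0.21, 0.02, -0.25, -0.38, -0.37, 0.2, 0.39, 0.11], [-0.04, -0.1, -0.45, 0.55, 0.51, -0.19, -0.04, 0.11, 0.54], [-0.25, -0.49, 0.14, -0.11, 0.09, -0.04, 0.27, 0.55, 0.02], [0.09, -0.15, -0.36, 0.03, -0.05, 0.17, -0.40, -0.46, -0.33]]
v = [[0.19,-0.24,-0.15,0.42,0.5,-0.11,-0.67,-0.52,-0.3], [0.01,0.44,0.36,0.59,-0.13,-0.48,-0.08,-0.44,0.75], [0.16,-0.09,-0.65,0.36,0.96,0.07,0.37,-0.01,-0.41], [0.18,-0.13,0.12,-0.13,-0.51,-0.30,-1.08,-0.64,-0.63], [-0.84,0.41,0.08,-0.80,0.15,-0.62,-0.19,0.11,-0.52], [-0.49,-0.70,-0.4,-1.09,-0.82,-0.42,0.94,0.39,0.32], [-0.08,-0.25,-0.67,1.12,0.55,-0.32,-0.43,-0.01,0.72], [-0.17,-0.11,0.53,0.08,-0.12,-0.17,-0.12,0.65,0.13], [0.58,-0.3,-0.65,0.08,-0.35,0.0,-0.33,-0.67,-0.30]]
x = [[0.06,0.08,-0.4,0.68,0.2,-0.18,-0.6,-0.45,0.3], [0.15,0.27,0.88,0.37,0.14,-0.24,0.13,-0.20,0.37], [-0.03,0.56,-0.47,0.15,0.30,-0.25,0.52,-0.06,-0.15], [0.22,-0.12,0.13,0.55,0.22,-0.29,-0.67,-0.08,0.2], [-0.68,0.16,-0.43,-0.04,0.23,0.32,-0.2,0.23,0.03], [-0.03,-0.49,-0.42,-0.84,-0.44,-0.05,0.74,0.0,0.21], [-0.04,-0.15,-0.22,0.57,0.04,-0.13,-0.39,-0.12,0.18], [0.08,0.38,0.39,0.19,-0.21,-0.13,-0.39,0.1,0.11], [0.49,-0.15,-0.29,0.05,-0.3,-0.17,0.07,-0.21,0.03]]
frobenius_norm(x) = 3.03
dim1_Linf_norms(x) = [0.68, 0.88, 0.56, 0.67, 0.68, 0.84, 0.57, 0.39, 0.49]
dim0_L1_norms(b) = [1.5, 2.35, 2.44, 3.07, 3.07, 2.35, 1.76, 2.55, 3.62]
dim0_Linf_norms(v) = [0.84, 0.7, 0.67, 1.12, 0.96, 0.62, 1.08, 0.67, 0.75]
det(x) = -0.00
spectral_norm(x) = 2.05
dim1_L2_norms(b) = [0.85, 0.86, 1.08, 1.47, 1.46, 0.9, 1.06, 0.85, 0.82]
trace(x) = 0.33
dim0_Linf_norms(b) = [0.46, 0.65, 0.52, 0.76, 0.73, 0.94, 0.41, 0.56, 0.83]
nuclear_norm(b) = 6.84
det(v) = 0.11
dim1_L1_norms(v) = [3.1, 3.28, 3.08, 3.72, 3.72, 5.57, 4.15, 2.08, 3.26]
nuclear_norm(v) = 10.82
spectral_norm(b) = 2.12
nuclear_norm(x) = 7.26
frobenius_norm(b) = 3.20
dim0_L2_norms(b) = [0.62, 0.97, 0.99, 1.26, 1.25, 1.12, 0.72, 1.04, 1.41]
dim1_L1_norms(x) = [2.95, 2.75, 2.49, 2.48, 2.32, 3.22, 1.84, 1.98, 1.76]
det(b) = -0.00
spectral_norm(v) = 2.64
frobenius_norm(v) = 4.35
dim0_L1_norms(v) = [2.7, 2.67, 3.61, 4.67, 4.09, 2.49, 4.21, 3.44, 4.08]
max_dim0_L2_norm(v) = 1.94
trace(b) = -0.83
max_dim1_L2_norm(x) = 1.38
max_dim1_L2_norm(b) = 1.47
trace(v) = -0.50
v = x + b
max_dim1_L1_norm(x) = 3.22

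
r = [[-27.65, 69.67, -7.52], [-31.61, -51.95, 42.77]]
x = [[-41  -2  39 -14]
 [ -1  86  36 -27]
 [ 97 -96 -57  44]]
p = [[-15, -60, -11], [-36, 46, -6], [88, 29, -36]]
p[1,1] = 46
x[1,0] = -1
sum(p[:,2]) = -53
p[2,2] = -36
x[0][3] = -14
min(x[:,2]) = -57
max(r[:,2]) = 42.77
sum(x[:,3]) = 3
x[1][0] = -1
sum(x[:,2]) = 18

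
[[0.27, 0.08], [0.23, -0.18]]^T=[[0.27, 0.23], [0.08, -0.18]]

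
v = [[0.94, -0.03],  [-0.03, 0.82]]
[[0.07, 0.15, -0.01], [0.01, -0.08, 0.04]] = v @ [[0.08, 0.16, -0.01], [0.02, -0.09, 0.05]]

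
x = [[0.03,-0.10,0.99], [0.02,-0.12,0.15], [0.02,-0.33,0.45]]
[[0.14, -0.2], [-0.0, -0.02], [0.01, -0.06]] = x@[[-0.39, -0.34],[0.18, -0.11],[0.17, -0.2]]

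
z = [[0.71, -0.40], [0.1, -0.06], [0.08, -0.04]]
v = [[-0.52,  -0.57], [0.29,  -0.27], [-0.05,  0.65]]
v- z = [[-1.23, -0.17],[0.19, -0.21],[-0.13, 0.69]]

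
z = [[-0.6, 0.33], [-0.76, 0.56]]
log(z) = [[-1.10+4.68j, -0.08-1.77j],[0.18+4.08j, (-1.37-1.54j)]]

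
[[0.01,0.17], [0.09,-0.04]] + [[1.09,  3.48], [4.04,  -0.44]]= [[1.10, 3.65], [4.13, -0.48]]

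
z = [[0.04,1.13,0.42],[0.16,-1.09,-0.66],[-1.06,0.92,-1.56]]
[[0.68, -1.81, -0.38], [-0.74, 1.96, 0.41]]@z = [[0.14, 2.39, 2.07], [-0.15, -2.6, -2.24]]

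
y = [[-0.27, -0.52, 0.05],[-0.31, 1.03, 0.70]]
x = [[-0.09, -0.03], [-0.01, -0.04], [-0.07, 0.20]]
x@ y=[[0.03, 0.02, -0.03],  [0.02, -0.04, -0.03],  [-0.04, 0.24, 0.14]]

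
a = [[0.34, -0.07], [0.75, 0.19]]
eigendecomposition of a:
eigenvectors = [[0.10+0.28j, 0.10-0.28j], [(0.96+0j), 0.96-0.00j]]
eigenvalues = [(0.26+0.22j), (0.26-0.22j)]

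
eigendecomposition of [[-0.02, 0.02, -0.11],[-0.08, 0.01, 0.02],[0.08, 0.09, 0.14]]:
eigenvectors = [[-0.66+0.00j, -0.66-0.00j, (-0.48+0j)], [(-0-0.6j), -0.00+0.60j, 0.42+0.00j], [0.09+0.43j, (0.09-0.43j), 0.77+0.00j]]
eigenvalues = [(-0+0.09j), (-0-0.09j), (0.14+0j)]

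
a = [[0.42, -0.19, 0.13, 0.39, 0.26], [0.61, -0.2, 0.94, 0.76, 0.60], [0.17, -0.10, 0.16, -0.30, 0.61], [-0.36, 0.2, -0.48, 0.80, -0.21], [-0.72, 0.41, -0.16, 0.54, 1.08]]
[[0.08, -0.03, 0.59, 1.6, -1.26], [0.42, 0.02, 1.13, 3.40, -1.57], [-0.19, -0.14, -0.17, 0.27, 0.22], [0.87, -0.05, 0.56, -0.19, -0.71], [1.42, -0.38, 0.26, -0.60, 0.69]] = a @ [[0.53, 1.09, 0.70, 2.42, -1.81],[2.54, 1.93, 0.49, 0.69, 0.36],[-0.13, 0.01, 0.05, 0.95, 0.65],[0.7, -0.13, 0.94, 1.32, -1.38],[0.33, -0.29, 0.06, 0.28, 0.08]]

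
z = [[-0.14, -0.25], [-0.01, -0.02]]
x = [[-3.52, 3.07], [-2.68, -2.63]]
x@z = [[0.46, 0.82], [0.40, 0.72]]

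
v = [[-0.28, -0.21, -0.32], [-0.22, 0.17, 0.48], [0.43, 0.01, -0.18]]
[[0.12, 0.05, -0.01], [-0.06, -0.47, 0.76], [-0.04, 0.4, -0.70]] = v@[[-0.05, 0.93, -1.37],[-0.61, -1.34, 0.85],[0.07, -0.08, 0.66]]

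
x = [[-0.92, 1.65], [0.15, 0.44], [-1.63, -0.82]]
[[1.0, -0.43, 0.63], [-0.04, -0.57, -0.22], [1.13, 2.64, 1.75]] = x @ [[-0.78, -1.16, -0.99], [0.17, -0.91, -0.17]]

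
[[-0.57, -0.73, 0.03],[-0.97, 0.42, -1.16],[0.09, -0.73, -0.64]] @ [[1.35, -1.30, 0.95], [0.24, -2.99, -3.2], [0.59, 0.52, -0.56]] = [[-0.93,2.94,1.78],  [-1.89,-0.60,-1.62],  [-0.43,1.73,2.78]]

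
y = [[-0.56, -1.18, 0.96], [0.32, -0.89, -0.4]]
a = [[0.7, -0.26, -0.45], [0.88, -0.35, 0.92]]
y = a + [[-1.26, -0.92, 1.41], [-0.56, -0.54, -1.32]]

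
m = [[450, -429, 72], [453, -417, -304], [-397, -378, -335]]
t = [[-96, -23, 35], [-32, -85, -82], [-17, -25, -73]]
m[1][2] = -304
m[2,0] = -397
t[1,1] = -85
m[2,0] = -397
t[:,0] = [-96, -32, -17]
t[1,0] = -32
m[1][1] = -417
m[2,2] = -335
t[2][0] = -17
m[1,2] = -304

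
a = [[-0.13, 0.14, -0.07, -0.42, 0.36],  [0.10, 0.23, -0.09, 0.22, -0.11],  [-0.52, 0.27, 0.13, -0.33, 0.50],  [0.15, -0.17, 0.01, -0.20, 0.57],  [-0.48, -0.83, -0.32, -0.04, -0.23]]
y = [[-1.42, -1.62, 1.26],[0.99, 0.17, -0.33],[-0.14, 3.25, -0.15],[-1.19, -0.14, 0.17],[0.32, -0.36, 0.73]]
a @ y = [[0.95, -0.06, -0.01], [-0.2, -0.41, 0.02], [1.54, 1.18, -0.45], [0.04, -0.42, 0.63], [-0.12, -0.32, -0.46]]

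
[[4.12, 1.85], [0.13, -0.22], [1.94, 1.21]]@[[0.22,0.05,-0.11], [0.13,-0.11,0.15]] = [[1.15, 0.00, -0.18], [-0.0, 0.03, -0.05], [0.58, -0.04, -0.03]]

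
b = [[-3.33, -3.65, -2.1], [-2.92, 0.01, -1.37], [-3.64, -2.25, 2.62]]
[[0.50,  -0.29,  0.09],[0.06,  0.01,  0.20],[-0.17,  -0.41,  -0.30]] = b @ [[0.03,0.02,-0.02], [-0.10,0.09,0.05], [-0.11,-0.05,-0.1]]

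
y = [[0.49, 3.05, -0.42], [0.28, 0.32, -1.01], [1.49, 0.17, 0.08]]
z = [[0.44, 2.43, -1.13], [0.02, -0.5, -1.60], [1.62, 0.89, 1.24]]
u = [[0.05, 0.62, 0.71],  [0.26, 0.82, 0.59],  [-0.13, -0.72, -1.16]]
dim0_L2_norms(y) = [1.59, 3.07, 1.1]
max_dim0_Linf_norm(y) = 3.05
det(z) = -6.94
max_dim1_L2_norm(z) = 2.72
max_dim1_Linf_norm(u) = 1.16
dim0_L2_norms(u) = [0.29, 1.26, 1.48]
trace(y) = 0.89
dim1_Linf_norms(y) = [3.05, 1.01, 1.49]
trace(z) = 1.18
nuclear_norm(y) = 5.59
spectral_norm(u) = 1.93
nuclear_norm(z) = 6.30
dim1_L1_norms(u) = [1.38, 1.67, 2.01]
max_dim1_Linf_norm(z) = 2.43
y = z + u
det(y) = -4.38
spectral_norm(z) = 2.85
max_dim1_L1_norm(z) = 4.0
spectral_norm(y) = 3.19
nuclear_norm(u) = 2.36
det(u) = 0.06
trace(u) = -0.29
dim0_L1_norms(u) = [0.44, 2.16, 2.46]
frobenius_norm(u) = 1.96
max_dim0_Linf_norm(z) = 2.43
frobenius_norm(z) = 3.89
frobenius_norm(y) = 3.63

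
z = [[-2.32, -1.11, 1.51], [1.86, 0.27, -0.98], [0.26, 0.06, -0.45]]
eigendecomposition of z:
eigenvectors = [[(-0.53+0.16j), (-0.53-0.16j), (0.14+0j)], [(0.82+0j), 0.82-0.00j, (0.7+0j)], [0.13+0.01j, 0.13-0.01j, 0.70+0.00j]]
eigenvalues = [(-1.08+0.36j), (-1.08-0.36j), (-0.34+0j)]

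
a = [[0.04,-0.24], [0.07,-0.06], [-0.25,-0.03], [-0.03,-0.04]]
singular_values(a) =[0.27, 0.25]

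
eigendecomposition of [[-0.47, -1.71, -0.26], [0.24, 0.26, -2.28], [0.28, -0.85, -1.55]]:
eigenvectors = [[0.66, 0.97, 0.7], [0.50, 0.16, -0.65], [0.56, 0.18, 0.29]]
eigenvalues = [-1.98, -0.81, 1.02]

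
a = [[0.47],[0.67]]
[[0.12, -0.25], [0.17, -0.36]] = a @ [[0.25, -0.54]]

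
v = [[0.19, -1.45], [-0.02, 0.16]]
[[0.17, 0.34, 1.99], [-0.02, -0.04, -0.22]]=v @ [[-0.15, -0.28, -1.64], [-0.14, -0.27, -1.59]]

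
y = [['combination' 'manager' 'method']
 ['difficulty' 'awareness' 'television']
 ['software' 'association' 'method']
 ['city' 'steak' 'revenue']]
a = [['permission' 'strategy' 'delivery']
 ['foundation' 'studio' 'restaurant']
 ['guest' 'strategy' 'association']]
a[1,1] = 'studio'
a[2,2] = 'association'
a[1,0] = 'foundation'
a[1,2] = 'restaurant'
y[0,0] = 'combination'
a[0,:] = ['permission', 'strategy', 'delivery']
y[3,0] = 'city'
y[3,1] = 'steak'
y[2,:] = ['software', 'association', 'method']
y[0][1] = 'manager'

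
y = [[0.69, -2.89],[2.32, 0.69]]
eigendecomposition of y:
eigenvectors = [[(0.74+0j), (0.74-0j)], [0.00-0.67j, 0.67j]]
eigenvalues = [(0.69+2.59j), (0.69-2.59j)]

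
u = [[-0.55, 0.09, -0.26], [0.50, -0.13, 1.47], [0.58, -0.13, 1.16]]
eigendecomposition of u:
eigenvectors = [[0.06, -0.94, -0.14], [-0.8, -0.06, -0.99], [-0.60, 0.33, -0.04]]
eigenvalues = [0.93, -0.45, 0.0]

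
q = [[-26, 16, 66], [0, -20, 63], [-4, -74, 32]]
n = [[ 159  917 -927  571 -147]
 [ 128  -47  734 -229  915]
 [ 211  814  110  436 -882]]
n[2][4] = -882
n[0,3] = 571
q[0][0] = -26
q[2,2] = 32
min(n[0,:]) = -927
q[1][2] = 63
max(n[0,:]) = 917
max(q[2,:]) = 32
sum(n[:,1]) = 1684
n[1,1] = -47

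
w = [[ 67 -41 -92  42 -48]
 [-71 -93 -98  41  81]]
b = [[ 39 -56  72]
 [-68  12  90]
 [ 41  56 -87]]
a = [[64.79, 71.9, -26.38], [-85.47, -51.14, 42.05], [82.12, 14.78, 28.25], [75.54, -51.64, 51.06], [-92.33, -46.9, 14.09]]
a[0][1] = 71.9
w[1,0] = -71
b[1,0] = -68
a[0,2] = -26.38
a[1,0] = -85.47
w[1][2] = -98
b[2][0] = 41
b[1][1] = 12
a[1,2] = 42.05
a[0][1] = 71.9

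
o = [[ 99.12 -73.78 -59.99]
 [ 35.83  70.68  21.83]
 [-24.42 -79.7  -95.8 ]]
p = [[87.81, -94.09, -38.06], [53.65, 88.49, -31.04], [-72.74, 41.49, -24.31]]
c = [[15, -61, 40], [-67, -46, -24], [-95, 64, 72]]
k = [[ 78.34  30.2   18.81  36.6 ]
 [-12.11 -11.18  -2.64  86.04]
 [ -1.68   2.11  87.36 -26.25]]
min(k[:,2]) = -2.64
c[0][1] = -61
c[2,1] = 64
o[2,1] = -79.7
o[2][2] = -95.8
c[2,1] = 64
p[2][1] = 41.49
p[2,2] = -24.31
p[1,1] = 88.49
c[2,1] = 64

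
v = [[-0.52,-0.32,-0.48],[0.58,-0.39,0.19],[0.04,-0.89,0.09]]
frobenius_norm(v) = 1.39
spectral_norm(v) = 1.04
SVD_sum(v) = [[0.02, -0.08, 0.01], [0.17, -0.54, 0.08], [0.26, -0.82, 0.12]] + [[-0.6, -0.25, -0.4], [0.34, 0.14, 0.23], [-0.16, -0.07, -0.11]] + [[0.06, 0.01, -0.09], [0.07, 0.01, -0.11], [-0.05, -0.01, 0.08]]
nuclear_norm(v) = 2.14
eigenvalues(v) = [(-0.53+0.69j), (-0.53-0.69j), (0.24+0j)]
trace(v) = -0.82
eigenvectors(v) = [[(-0.61+0j), (-0.61-0j), (-0.47+0j)],[0.25+0.51j, (0.25-0.51j), (-0.17+0j)],[(-0.18+0.53j), (-0.18-0.53j), 0.87+0.00j]]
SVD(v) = [[0.08, 0.85, 0.52], [0.55, -0.48, 0.69], [0.83, 0.23, -0.5]] @ diag([1.0376601746079828, 0.9021397998271364, 0.1974971989684536]) @ [[0.3, -0.94, 0.14], [-0.78, -0.32, -0.53], [0.54, 0.05, -0.84]]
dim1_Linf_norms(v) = [0.52, 0.58, 0.89]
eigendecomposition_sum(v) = [[(-0.29+0.19j), (-0.2-0.35j), (-0.2+0.03j)], [(0.28+0.17j), (-0.21+0.32j), (0.11+0.15j)], [0.08+0.31j, (-0.37+0.07j), -0.03+0.18j]] + [[-0.29-0.19j, (-0.2+0.35j), (-0.2-0.03j)], [(0.28-0.17j), (-0.21-0.32j), 0.11-0.15j], [(0.08-0.31j), -0.37-0.07j, (-0.03-0.18j)]] + [[(0.06+0j),0.09+0.00j,(-0.08+0j)], [0.02+0.00j,(0.03+0j),-0.03+0.00j], [(-0.11-0j),(-0.16-0j),0.15-0.00j]]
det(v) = 0.18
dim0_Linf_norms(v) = [0.58, 0.89, 0.48]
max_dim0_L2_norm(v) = 1.02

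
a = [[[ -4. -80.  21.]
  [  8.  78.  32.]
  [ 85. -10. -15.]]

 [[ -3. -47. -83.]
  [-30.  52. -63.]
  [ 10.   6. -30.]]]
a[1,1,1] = 52.0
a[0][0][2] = 21.0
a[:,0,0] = [-4.0, -3.0]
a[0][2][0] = 85.0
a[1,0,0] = -3.0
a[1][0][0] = -3.0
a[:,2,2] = [-15.0, -30.0]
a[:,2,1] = [-10.0, 6.0]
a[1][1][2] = -63.0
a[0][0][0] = -4.0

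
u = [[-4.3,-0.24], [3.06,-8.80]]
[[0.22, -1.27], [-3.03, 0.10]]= u@ [[-0.07, 0.29], [0.32, 0.09]]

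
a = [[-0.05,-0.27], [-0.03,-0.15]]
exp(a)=[[0.95,-0.24], [-0.03,0.86]]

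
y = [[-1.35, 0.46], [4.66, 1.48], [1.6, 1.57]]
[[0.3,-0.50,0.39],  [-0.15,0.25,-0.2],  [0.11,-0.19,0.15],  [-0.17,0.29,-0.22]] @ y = [[-2.11, 0.01],[1.05, -0.01],[-0.79, 0.0],[1.23, 0.01]]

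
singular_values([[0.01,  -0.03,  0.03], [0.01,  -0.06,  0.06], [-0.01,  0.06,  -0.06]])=[0.13, 0.0, 0.0]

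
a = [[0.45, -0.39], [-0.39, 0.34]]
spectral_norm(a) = 0.79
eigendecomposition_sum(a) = [[0.45, -0.39], [-0.39, 0.34]] + [[0.00, 0.00],[0.0, 0.00]]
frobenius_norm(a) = 0.79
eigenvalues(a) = [0.79, 0.0]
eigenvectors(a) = [[0.75, 0.66], [-0.66, 0.75]]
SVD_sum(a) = [[0.45,-0.39], [-0.39,0.34]] + [[0.00, 0.0], [0.00, 0.0]]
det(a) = 0.00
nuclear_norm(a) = 0.79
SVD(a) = [[-0.75, 0.66], [0.66, 0.75]] @ diag([0.7888591118661598, 0.0011408881338404245]) @ [[-0.75, 0.66], [0.66, 0.75]]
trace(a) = 0.79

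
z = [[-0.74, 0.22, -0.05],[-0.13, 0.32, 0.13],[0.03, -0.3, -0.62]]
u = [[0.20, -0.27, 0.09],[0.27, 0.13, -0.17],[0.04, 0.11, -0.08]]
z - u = [[-0.94, 0.49, -0.14], [-0.40, 0.19, 0.3], [-0.01, -0.41, -0.54]]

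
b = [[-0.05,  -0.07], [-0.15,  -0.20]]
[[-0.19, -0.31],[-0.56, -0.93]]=b @ [[3.48,5.48], [0.20,0.53]]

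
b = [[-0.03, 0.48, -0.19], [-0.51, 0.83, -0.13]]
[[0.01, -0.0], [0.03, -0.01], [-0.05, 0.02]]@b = [[-0.0, 0.00, -0.00], [0.0, 0.01, -0.00], [-0.01, -0.01, 0.01]]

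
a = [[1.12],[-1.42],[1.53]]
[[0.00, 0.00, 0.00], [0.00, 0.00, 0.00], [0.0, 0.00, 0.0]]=a@[[0.00, -0.00, 0.00]]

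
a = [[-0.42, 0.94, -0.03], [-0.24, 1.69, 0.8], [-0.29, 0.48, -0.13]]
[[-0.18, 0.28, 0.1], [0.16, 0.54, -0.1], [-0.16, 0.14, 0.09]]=a@ [[0.22, -0.04, -0.12], [-0.08, 0.28, 0.04], [0.43, 0.07, -0.24]]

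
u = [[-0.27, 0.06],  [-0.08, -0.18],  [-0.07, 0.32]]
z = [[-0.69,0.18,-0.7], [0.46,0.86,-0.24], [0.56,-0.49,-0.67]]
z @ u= [[0.22, -0.30], [-0.18, -0.2], [-0.07, -0.09]]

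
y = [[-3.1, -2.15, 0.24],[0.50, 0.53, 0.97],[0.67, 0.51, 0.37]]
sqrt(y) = [[-0.12+1.74j, -0.30+1.14j, -0.47-0.46j],[0.23-0.16j, (0.52-0.1j), 0.98+0.04j],[(0.14-0.33j), 0.16-0.21j, (0.65+0.09j)]]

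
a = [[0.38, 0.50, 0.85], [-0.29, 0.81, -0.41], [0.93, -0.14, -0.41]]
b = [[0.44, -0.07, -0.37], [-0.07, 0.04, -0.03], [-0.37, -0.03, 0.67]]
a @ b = [[-0.18, -0.03, 0.41], [-0.03, 0.06, -0.19], [0.57, -0.06, -0.61]]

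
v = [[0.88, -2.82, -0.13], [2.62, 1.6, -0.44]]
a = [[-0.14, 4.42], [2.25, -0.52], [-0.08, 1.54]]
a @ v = [[11.46, 7.47, -1.93], [0.62, -7.18, -0.06], [3.96, 2.69, -0.67]]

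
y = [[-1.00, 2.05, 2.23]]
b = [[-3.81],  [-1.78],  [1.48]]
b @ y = [[3.81, -7.81, -8.50], [1.78, -3.65, -3.97], [-1.48, 3.03, 3.3]]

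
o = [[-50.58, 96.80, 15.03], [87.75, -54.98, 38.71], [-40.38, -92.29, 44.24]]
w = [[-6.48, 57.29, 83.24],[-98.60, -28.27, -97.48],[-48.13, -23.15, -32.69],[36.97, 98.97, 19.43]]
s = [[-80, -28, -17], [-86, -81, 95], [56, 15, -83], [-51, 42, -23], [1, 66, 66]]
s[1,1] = -81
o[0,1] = 96.8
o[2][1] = -92.29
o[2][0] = -40.38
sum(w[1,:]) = -224.35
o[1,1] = -54.98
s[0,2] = -17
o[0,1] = 96.8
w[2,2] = -32.69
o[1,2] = 38.71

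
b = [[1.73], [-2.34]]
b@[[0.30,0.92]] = [[0.52, 1.59], [-0.70, -2.15]]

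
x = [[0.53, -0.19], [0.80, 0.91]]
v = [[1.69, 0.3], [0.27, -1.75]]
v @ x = [[1.14, -0.05], [-1.26, -1.64]]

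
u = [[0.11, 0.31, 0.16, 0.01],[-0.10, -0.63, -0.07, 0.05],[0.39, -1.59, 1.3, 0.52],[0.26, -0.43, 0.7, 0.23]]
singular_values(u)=[2.35, 0.67, 0.0, 0.0]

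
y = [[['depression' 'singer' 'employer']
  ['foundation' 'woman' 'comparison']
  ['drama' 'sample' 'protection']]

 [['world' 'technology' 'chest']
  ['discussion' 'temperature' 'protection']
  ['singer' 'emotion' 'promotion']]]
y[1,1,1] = 'temperature'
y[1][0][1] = 'technology'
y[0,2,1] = 'sample'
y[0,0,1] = 'singer'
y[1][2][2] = 'promotion'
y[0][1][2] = 'comparison'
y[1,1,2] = 'protection'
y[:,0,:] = [['depression', 'singer', 'employer'], ['world', 'technology', 'chest']]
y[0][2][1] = 'sample'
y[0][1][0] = 'foundation'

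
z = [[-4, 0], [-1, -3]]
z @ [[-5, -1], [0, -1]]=[[20, 4], [5, 4]]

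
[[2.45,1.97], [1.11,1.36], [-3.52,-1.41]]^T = [[2.45, 1.11, -3.52], [1.97, 1.36, -1.41]]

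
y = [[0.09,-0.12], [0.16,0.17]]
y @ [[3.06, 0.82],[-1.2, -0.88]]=[[0.42, 0.18], [0.29, -0.02]]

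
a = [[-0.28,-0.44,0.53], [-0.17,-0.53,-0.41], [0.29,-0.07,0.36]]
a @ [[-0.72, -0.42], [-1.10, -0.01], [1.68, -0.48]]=[[1.58, -0.13], [0.02, 0.27], [0.47, -0.29]]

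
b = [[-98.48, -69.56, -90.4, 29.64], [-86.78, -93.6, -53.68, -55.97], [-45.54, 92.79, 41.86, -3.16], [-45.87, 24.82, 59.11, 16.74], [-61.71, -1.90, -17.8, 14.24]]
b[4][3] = 14.24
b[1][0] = -86.78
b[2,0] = -45.54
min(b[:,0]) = -98.48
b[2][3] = -3.16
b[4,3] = 14.24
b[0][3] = 29.64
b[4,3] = 14.24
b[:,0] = [-98.48, -86.78, -45.54, -45.87, -61.71]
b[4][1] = -1.9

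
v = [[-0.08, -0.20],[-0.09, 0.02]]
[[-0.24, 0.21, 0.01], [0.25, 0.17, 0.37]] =v @ [[-2.26, -1.99, -3.83], [2.12, -0.27, 1.47]]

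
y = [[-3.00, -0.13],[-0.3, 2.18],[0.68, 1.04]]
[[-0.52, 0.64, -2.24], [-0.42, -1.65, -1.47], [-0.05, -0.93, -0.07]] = y @ [[0.18, -0.18, 0.77], [-0.17, -0.78, -0.57]]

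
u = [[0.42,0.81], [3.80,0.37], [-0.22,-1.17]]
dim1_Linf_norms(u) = [0.81, 3.8, 1.17]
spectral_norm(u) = 3.87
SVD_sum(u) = [[0.53, 0.08], [3.77, 0.59], [-0.39, -0.06]] + [[-0.11, 0.73], [0.03, -0.22], [0.17, -1.11]]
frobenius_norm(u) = 4.10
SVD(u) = [[-0.14, 0.54],[-0.98, -0.16],[0.1, -0.83]] @ diag([3.8701461550312013, 1.3596575814142358]) @ [[-0.99,-0.15],[-0.15,0.99]]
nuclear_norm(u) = 5.23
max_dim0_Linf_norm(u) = 3.8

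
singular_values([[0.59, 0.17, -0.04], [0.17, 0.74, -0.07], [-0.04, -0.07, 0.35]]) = [0.86, 0.48, 0.34]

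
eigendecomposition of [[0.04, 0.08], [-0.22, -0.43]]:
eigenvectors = [[0.89, -0.18], [-0.46, 0.98]]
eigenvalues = [-0.0, -0.39]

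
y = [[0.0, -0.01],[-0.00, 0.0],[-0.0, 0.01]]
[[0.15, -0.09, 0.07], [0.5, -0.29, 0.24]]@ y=[[0.00, -0.0],[0.0, -0.00]]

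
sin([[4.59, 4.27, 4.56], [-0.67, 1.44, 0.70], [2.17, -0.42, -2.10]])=[[-0.73, -1.43, -0.62], [0.12, 1.27, 0.37], [-0.2, -0.83, -0.4]]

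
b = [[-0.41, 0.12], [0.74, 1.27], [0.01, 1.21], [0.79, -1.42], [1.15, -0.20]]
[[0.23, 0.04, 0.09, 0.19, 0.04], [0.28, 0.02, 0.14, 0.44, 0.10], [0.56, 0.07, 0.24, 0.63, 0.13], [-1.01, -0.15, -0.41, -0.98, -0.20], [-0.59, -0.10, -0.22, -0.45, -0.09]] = b @ [[-0.43, -0.08, -0.16, -0.30, -0.06], [0.47, 0.06, 0.2, 0.52, 0.11]]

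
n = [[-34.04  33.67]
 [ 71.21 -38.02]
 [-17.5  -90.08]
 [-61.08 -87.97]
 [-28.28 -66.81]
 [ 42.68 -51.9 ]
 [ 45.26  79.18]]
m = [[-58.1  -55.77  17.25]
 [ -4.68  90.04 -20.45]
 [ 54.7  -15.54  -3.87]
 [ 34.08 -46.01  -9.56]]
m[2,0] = 54.7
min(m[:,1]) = -55.77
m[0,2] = 17.25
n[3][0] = -61.08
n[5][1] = -51.9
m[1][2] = -20.45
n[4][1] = -66.81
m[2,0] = 54.7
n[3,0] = -61.08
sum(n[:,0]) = 18.25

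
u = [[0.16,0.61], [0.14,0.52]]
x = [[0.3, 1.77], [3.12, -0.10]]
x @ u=[[0.3,1.1], [0.49,1.85]]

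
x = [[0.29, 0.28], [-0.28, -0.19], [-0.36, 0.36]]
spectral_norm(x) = 0.54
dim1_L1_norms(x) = [0.57, 0.47, 0.72]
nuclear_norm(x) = 1.03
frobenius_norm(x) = 0.73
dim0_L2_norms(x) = [0.54, 0.49]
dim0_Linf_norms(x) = [0.36, 0.36]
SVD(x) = [[-0.58, 0.51],[0.55, -0.33],[0.60, 0.8]] @ diag([0.5409022958587302, 0.4935835353157098]) @ [[-1.00, -0.10],[-0.1, 1.00]]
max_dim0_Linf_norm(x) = 0.36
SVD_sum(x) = [[0.31, 0.03], [-0.30, -0.03], [-0.32, -0.03]] + [[-0.02, 0.25], [0.02, -0.16], [-0.04, 0.39]]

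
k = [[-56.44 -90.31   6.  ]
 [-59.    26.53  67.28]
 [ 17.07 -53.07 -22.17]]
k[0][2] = 6.0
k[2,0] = 17.07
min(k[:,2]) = -22.17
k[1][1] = 26.53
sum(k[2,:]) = -58.17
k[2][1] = -53.07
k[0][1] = -90.31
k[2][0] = 17.07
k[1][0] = -59.0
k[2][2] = -22.17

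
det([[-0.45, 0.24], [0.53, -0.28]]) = -0.001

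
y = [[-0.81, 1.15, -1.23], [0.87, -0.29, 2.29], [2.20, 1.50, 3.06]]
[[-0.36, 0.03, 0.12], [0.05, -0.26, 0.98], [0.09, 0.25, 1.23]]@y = [[0.58, -0.24, 0.88],[1.89, 1.60, 2.34],[2.85, 1.88, 4.23]]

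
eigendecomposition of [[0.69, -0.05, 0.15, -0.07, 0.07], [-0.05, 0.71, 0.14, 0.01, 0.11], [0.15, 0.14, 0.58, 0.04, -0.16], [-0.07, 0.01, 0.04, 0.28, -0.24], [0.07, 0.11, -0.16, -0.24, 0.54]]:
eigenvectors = [[-0.04, -0.43, 0.73, -0.51, 0.17],[-0.17, -0.34, -0.67, -0.55, 0.32],[0.19, 0.65, 0.01, -0.66, -0.33],[0.78, -0.45, -0.15, -0.02, -0.4],[0.57, 0.27, 0.05, 0.05, 0.77]]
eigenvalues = [0.12, 0.31, 0.76, 0.82, 0.79]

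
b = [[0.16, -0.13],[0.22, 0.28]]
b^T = [[0.16, 0.22],[-0.13, 0.28]]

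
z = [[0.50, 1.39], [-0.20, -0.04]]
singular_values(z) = [1.48, 0.17]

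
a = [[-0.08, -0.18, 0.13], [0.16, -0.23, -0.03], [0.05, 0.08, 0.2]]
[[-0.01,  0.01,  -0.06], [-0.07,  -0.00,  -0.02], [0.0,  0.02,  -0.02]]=a @[[-0.23, -0.00, 0.07], [0.16, -0.00, 0.14], [0.01, 0.09, -0.19]]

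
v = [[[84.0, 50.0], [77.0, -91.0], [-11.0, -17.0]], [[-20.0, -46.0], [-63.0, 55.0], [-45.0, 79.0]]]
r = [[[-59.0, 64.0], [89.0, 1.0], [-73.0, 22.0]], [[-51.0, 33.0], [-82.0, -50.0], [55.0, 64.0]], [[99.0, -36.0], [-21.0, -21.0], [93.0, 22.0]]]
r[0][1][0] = 89.0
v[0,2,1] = -17.0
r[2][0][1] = -36.0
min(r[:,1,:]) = -82.0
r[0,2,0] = -73.0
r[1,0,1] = 33.0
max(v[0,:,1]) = 50.0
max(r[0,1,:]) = 89.0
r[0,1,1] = 1.0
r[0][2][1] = 22.0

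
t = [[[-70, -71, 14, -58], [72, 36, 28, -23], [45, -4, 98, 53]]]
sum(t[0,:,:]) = 120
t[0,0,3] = -58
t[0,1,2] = 28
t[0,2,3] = 53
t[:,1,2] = [28]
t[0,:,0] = [-70, 72, 45]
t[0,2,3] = 53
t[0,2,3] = 53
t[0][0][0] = -70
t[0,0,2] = 14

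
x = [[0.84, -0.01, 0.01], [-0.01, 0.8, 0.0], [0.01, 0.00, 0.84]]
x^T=[[0.84, -0.01, 0.01], [-0.01, 0.80, 0.0], [0.01, 0.00, 0.84]]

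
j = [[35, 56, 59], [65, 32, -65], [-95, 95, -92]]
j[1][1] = 32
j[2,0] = -95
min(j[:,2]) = -92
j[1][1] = 32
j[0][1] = 56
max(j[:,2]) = 59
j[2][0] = -95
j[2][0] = -95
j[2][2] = -92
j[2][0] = -95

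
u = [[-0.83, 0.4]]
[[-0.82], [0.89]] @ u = [[0.68, -0.33], [-0.74, 0.36]]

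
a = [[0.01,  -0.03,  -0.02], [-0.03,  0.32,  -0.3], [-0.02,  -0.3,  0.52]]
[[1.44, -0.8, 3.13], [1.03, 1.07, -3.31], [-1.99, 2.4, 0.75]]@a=[[-0.02, -1.24, 1.84], [0.04, 1.30, -2.06], [-0.11, 0.6, -0.29]]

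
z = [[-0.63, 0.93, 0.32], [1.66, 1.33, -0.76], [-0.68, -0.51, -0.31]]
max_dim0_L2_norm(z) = 1.9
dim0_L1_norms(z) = [2.97, 2.77, 1.39]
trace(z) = 0.39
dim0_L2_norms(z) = [1.9, 1.7, 0.88]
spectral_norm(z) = 2.37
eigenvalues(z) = [(2.07+0j), (-0.84+0.09j), (-0.84-0.09j)]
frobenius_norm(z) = 2.70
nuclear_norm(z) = 4.08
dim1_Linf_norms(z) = [0.93, 1.66, 0.68]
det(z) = 1.48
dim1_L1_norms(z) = [1.88, 3.75, 1.5]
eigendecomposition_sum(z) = [[0.34-0.00j, 0.50+0.00j, (-0.11+0j)], [1.09-0.00j, (1.62+0j), -0.37+0.00j], [(-0.33+0j), -0.49-0.00j, (0.11+0j)]] + [[-0.48-1.18j, (0.21+1.04j), 0.22+2.24j], [(0.28+0.56j), -0.15-0.51j, (-0.19-1.1j)], [(-0.18-1j), -0.01+0.85j, (-0.21+1.78j)]] + [[-0.48+1.18j,  (0.21-1.04j),  0.22-2.24j], [(0.28-0.56j),  -0.15+0.51j,  -0.19+1.10j], [-0.18+1.00j,  -0.01-0.85j,  (-0.21-1.78j)]]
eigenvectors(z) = [[0.28+0.00j, (0.73+0j), 0.73-0.00j], [0.92+0.00j, (-0.36+0.03j), (-0.36-0.03j)], [(-0.28+0j), (0.57+0.12j), (0.57-0.12j)]]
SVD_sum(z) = [[-0.0, -0.0, 0.0],  [1.70, 1.35, -0.6],  [-0.56, -0.44, 0.19]] + [[-0.6, 0.92, 0.39],[0.03, -0.04, -0.02],[0.08, -0.13, -0.05]] + [[-0.03, 0.01, -0.07],  [-0.07, 0.02, -0.15],  [-0.2, 0.06, -0.45]]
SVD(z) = [[-0.00,-0.99,0.14], [0.95,0.04,0.31], [-0.31,0.13,0.94]] @ diag([2.3699789970323484, 1.1773446245827703, 0.5309982943396303]) @ [[0.76,0.6,-0.26], [0.51,-0.79,-0.33], [-0.41,0.12,-0.91]]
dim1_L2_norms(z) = [1.17, 2.26, 0.9]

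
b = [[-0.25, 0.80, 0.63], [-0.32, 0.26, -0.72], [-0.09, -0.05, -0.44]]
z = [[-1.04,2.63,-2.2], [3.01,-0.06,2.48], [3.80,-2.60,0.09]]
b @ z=[[5.06, -2.34, 2.59], [-1.62, 1.01, 1.28], [-1.73, 0.91, 0.03]]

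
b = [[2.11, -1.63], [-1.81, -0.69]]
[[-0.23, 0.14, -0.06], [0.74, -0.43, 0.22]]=b @ [[-0.31, 0.18, -0.09], [-0.26, 0.15, -0.08]]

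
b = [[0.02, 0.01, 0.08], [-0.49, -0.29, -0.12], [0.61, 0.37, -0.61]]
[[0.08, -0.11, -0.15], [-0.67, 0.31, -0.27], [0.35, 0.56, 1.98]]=b@[[1.71, -0.74, 0.82], [-0.84, 0.69, 0.44], [0.63, -1.24, -2.16]]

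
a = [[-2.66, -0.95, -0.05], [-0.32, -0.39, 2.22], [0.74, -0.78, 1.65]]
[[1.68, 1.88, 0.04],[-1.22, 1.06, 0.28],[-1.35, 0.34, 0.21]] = a@[[-0.55, -0.61, -0.01], [-0.19, -0.29, -0.02], [-0.66, 0.34, 0.12]]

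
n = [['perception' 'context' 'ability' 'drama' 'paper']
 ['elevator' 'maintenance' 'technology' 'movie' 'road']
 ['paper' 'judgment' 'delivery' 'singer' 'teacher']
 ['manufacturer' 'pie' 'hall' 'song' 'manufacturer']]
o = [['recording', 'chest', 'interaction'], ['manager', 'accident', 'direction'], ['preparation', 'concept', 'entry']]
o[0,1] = 'chest'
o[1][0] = 'manager'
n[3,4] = 'manufacturer'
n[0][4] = 'paper'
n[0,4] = 'paper'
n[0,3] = 'drama'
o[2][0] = 'preparation'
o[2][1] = 'concept'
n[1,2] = 'technology'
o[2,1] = 'concept'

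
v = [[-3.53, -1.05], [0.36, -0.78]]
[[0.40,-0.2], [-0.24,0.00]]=v@ [[-0.18,  0.05], [0.22,  0.02]]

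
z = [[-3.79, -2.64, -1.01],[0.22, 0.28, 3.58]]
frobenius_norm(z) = 5.94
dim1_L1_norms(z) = [7.44, 4.08]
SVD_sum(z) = [[-3.25,-2.31,-2.17], [1.44,1.02,0.96]] + [[-0.54,-0.33,1.16],[-1.22,-0.74,2.62]]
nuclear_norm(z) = 8.23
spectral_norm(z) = 4.97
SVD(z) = [[-0.91, 0.41], [0.41, 0.91]] @ diag([4.965182150124456, 3.2625091901917256]) @ [[0.72, 0.51, 0.48], [-0.41, -0.25, 0.88]]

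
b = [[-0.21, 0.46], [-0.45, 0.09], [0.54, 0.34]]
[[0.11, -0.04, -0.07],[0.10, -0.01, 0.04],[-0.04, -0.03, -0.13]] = b@[[-0.18,0.01,-0.12], [0.16,-0.09,-0.2]]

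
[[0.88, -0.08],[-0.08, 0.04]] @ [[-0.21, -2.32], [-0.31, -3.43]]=[[-0.16, -1.77], [0.00, 0.05]]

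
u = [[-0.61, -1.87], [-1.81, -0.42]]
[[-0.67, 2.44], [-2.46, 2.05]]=u@[[1.38, -0.90], [-0.09, -1.01]]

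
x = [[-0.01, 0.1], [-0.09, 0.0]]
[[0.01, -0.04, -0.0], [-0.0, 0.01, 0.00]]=x @[[0.03, -0.09, -0.01], [0.12, -0.36, -0.03]]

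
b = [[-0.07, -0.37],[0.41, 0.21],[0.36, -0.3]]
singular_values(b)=[0.55, 0.52]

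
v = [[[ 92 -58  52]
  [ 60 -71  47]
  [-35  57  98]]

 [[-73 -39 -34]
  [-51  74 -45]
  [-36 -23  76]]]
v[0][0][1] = -58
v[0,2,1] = 57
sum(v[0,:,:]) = 242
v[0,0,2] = 52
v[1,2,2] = 76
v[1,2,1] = -23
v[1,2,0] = -36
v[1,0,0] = -73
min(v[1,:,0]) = -73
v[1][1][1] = 74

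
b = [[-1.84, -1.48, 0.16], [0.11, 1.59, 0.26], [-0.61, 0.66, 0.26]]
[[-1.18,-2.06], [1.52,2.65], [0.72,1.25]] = b@[[-0.05, -0.09], [0.9, 1.57], [0.35, 0.62]]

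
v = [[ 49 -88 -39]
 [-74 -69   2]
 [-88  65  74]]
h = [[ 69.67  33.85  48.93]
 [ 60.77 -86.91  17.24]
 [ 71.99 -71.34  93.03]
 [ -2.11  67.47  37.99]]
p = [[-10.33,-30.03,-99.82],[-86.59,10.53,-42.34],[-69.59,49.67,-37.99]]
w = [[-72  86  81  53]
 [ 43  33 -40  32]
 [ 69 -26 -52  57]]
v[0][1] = -88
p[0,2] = -99.82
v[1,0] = -74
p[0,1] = -30.03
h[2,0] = 71.99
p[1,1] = 10.53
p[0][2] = -99.82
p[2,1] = 49.67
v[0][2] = -39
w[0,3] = 53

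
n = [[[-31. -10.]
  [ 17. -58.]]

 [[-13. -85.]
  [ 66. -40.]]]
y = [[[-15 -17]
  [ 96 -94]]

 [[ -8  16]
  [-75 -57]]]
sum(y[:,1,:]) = -130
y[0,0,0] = -15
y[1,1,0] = -75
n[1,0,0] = -13.0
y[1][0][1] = 16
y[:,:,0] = [[-15, 96], [-8, -75]]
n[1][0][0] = -13.0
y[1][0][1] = 16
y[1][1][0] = -75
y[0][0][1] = -17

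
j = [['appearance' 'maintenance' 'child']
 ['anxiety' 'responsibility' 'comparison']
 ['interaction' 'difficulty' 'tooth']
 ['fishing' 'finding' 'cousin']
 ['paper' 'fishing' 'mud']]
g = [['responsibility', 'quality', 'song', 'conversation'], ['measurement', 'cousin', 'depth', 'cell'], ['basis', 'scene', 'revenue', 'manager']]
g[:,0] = ['responsibility', 'measurement', 'basis']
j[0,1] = 'maintenance'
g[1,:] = ['measurement', 'cousin', 'depth', 'cell']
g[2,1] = 'scene'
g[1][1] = 'cousin'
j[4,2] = 'mud'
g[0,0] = 'responsibility'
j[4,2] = 'mud'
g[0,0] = 'responsibility'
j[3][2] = 'cousin'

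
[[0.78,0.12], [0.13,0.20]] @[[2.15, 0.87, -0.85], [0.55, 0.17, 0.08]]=[[1.74,  0.7,  -0.65],[0.39,  0.15,  -0.09]]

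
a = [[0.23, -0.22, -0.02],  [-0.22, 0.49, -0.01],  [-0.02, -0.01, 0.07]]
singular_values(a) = [0.62, 0.12, 0.06]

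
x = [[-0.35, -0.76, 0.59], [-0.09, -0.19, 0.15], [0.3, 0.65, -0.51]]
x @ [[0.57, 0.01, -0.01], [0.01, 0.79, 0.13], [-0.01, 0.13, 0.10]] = [[-0.21, -0.53, -0.04], [-0.05, -0.13, -0.01], [0.18, 0.45, 0.03]]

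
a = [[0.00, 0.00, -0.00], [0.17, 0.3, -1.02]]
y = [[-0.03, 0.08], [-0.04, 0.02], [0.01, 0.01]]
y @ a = [[0.01,0.02,-0.08], [0.0,0.01,-0.02], [0.00,0.00,-0.01]]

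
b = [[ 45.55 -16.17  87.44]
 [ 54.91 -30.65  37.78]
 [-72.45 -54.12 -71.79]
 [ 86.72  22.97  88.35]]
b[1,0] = 54.91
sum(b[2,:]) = -198.36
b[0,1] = -16.17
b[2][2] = -71.79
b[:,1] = [-16.17, -30.65, -54.12, 22.97]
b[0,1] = -16.17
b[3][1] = 22.97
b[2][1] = -54.12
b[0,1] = -16.17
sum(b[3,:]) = 198.04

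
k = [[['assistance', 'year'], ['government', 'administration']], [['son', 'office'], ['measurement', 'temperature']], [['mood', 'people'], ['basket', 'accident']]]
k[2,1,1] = 'accident'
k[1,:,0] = ['son', 'measurement']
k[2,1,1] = 'accident'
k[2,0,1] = 'people'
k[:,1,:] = [['government', 'administration'], ['measurement', 'temperature'], ['basket', 'accident']]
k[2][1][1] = 'accident'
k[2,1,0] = 'basket'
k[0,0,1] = 'year'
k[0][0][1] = 'year'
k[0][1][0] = 'government'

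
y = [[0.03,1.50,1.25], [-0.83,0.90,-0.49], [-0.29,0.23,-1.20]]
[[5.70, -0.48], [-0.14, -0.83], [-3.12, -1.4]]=y @ [[0.0, -1.08],[1.41, -1.28],[2.87, 1.18]]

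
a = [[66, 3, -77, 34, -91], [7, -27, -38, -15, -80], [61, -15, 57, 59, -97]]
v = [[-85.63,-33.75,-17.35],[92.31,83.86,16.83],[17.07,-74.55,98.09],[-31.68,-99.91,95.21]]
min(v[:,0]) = -85.63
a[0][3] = 34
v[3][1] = -99.91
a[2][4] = -97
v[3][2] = 95.21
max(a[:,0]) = 66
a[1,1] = -27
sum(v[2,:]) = 40.61000000000001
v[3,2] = 95.21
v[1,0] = 92.31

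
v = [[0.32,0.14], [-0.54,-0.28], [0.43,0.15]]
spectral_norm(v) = 0.83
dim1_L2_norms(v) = [0.35, 0.61, 0.46]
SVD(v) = [[-0.42,  -0.08], [0.73,  -0.63], [-0.54,  -0.78]] @ diag([0.8346716635701822, 0.052184423279218295]) @ [[-0.91,  -0.41],[-0.41,  0.91]]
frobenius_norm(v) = 0.84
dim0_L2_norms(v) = [0.76, 0.35]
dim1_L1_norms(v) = [0.46, 0.82, 0.58]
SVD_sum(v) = [[0.32, 0.14], [-0.55, -0.25], [0.41, 0.19]] + [[0.0, -0.0], [0.01, -0.03], [0.02, -0.04]]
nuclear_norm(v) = 0.89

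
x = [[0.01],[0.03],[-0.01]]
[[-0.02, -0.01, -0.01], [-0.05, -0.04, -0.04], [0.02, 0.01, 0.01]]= x @ [[-1.52, -1.46, -1.44]]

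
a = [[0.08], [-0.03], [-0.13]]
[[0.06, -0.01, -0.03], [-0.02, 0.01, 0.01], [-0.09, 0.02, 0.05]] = a @ [[0.73, -0.17, -0.39]]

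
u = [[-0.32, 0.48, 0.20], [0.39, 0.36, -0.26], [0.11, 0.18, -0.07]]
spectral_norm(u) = 0.63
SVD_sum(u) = [[0.09,0.20,-0.06], [0.22,0.47,-0.15], [0.09,0.19,-0.06]] + [[-0.41,  0.28,  0.26], [0.17,  -0.11,  -0.11], [0.02,  -0.01,  -0.01]] + [[-0.0, -0.00, -0.0], [-0.00, -0.0, -0.00], [0.00, 0.00, 0.0]]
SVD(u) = [[-0.37, 0.92, -0.1],[-0.86, -0.38, -0.34],[-0.35, -0.04, 0.94]] @ diag([0.6314348665307546, 0.6105542719964675, 0.0036729111276758894]) @ [[-0.41,  -0.87,  0.28], [-0.73,  0.49,  0.47], [0.54,  0.01,  0.84]]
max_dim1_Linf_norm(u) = 0.48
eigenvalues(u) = [-0.55, 0.51, 0.01]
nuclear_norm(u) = 1.25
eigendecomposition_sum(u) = [[-0.45,0.18,0.29], [0.2,-0.08,-0.13], [0.03,-0.01,-0.02]] + [[0.13,  0.3,  -0.09], [0.19,  0.44,  -0.13], [0.08,  0.19,  -0.06]] + [[-0.0, -0.00, 0.00], [-0.00, -0.0, 0.00], [-0.0, -0.0, 0.01]]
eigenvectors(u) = [[0.91, -0.53, 0.54], [-0.41, -0.78, 0.02], [-0.06, -0.34, 0.84]]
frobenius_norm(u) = 0.88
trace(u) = -0.03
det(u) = -0.00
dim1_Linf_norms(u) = [0.48, 0.39, 0.18]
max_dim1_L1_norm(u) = 1.01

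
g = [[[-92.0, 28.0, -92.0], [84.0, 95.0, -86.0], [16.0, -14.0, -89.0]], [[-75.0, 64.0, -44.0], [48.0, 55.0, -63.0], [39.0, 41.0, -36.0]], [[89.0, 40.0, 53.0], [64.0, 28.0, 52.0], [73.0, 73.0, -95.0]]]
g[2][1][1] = 28.0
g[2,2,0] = 73.0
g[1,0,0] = -75.0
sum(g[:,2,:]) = 8.0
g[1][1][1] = 55.0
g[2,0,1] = 40.0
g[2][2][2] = -95.0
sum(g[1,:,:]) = 29.0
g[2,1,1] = 28.0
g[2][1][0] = 64.0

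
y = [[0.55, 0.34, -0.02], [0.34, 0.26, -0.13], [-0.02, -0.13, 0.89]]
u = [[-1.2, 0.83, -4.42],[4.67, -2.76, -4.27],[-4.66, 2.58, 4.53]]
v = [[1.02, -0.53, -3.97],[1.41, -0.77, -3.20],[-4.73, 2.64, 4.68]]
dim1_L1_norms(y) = [0.91, 0.73, 1.04]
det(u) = 4.33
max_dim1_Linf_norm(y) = 0.89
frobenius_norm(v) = 9.01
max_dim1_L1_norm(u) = 11.77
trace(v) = 4.93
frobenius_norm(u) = 10.87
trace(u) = 0.57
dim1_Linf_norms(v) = [3.97, 3.2, 4.73]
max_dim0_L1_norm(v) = 11.85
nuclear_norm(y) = 1.70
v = y @ u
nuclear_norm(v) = 10.93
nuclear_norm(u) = 14.37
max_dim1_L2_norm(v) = 7.16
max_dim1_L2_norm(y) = 0.9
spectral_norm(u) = 10.00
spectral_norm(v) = 8.74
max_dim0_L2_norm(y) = 0.9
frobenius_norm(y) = 1.19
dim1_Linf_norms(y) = [0.55, 0.34, 0.89]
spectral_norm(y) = 0.95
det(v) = 0.10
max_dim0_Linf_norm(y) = 0.89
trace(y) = 1.70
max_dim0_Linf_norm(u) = 4.67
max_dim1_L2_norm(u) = 6.99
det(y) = 0.02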